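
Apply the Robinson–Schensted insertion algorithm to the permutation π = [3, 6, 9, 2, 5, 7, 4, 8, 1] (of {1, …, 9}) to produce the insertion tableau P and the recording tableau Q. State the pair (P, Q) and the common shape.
P = [1, 4, 7, 8] / [2, 5, 9] / [3] / [6];  Q = [1, 2, 3, 8] / [4, 5, 6] / [7] / [9];  common shape = (4, 3, 1, 1)

Row-insert the values π_1, π_2, … into P one at a time, bumping the leftmost entry strictly greater than the inserted value down to the next row. The recording tableau Q records, in position (i, j), the step at which that cell was added to P.
  Insert 3 (step 1): P = [3];  Q = [1]
  Insert 6 (step 2): P = [3, 6];  Q = [1, 2]
  Insert 9 (step 3): P = [3, 6, 9];  Q = [1, 2, 3]
  Insert 2 (step 4): P = [2, 6, 9] / [3];  Q = [1, 2, 3] / [4]
  Insert 5 (step 5): P = [2, 5, 9] / [3, 6];  Q = [1, 2, 3] / [4, 5]
  Insert 7 (step 6): P = [2, 5, 7] / [3, 6, 9];  Q = [1, 2, 3] / [4, 5, 6]
  Insert 4 (step 7): P = [2, 4, 7] / [3, 5, 9] / [6];  Q = [1, 2, 3] / [4, 5, 6] / [7]
  Insert 8 (step 8): P = [2, 4, 7, 8] / [3, 5, 9] / [6];  Q = [1, 2, 3, 8] / [4, 5, 6] / [7]
  Insert 1 (step 9): P = [1, 4, 7, 8] / [2, 5, 9] / [3] / [6];  Q = [1, 2, 3, 8] / [4, 5, 6] / [7] / [9]
Final shape: (4, 3, 1, 1).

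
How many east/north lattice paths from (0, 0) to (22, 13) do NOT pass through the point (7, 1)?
Number of paths = 1337266920

Total paths from (0, 0) to (22, 13): C(35, 22) = 1476337800. Paths through (7, 1): (paths (0, 0) → (7, 1)) × (paths (7, 1) → (22, 13)) = C(8, 7) · C(27, 15) = 8 · 17383860 = 139070880. Avoidance count = 1476337800 − 139070880 = 1337266920.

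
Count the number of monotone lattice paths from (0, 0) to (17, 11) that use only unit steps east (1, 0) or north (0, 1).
Number of paths = 21474180

A monotone lattice path from (0, 0) to (17, 11) consists of 17 east steps and 11 north steps in some order, so it is determined by which 17 of the 28 steps are east. The count is C(28, 17) = 21474180.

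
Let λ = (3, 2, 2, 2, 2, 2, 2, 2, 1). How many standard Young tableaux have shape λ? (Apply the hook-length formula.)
# SYT of shape (3, 2, 2, 2, 2, 2, 2, 2, 1) = 70720

Hook-length formula: f^λ = n! / Π hook(c), product over all cells c of the Young diagram. For λ = (3, 2, 2, 2, 2, 2, 2, 2, 1), n = 18 boxes. Hook lengths by row (left-to-right, top-to-bottom): [11, 9, 1]; [9, 7]; [8, 6]; [7, 5]; [6, 4]; [5, 3]; [4, 2]; [3, 1]; [1]. Product of hooks = 90531302400. So f^λ = 18! / 90531302400 = 6402373705728000 / 90531302400 = 70720.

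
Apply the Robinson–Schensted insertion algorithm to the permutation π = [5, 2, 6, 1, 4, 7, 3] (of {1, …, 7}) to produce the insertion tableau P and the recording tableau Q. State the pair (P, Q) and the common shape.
P = [1, 3, 7] / [2, 4] / [5, 6];  Q = [1, 3, 6] / [2, 5] / [4, 7];  common shape = (3, 2, 2)

Row-insert the values π_1, π_2, … into P one at a time, bumping the leftmost entry strictly greater than the inserted value down to the next row. The recording tableau Q records, in position (i, j), the step at which that cell was added to P.
  Insert 5 (step 1): P = [5];  Q = [1]
  Insert 2 (step 2): P = [2] / [5];  Q = [1] / [2]
  Insert 6 (step 3): P = [2, 6] / [5];  Q = [1, 3] / [2]
  Insert 1 (step 4): P = [1, 6] / [2] / [5];  Q = [1, 3] / [2] / [4]
  Insert 4 (step 5): P = [1, 4] / [2, 6] / [5];  Q = [1, 3] / [2, 5] / [4]
  Insert 7 (step 6): P = [1, 4, 7] / [2, 6] / [5];  Q = [1, 3, 6] / [2, 5] / [4]
  Insert 3 (step 7): P = [1, 3, 7] / [2, 4] / [5, 6];  Q = [1, 3, 6] / [2, 5] / [4, 7]
Final shape: (3, 2, 2).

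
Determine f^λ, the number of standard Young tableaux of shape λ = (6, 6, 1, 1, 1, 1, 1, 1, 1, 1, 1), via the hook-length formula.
# SYT of shape (6, 6, 1, 1, 1, 1, 1, 1, 1, 1, 1) = 6789783

Hook-length formula: f^λ = n! / Π hook(c), product over all cells c of the Young diagram. For λ = (6, 6, 1, 1, 1, 1, 1, 1, 1, 1, 1), n = 21 boxes. Hook lengths by row (left-to-right, top-to-bottom): [16, 6, 5, 4, 3, 2]; [15, 5, 4, 3, 2, 1]; [9]; [8]; [7]; [6]; [5]; [4]; [3]; [2]; [1]. Product of hooks = 7524679680000. So f^λ = 21! / 7524679680000 = 51090942171709440000 / 7524679680000 = 6789783.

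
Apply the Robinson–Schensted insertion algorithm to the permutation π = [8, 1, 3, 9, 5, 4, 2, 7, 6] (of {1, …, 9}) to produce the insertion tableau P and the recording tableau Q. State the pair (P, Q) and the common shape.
P = [1, 2, 4, 6] / [3, 7] / [5, 9] / [8];  Q = [1, 3, 4, 8] / [2, 5] / [6, 9] / [7];  common shape = (4, 2, 2, 1)

Row-insert the values π_1, π_2, … into P one at a time, bumping the leftmost entry strictly greater than the inserted value down to the next row. The recording tableau Q records, in position (i, j), the step at which that cell was added to P.
  Insert 8 (step 1): P = [8];  Q = [1]
  Insert 1 (step 2): P = [1] / [8];  Q = [1] / [2]
  Insert 3 (step 3): P = [1, 3] / [8];  Q = [1, 3] / [2]
  Insert 9 (step 4): P = [1, 3, 9] / [8];  Q = [1, 3, 4] / [2]
  Insert 5 (step 5): P = [1, 3, 5] / [8, 9];  Q = [1, 3, 4] / [2, 5]
  Insert 4 (step 6): P = [1, 3, 4] / [5, 9] / [8];  Q = [1, 3, 4] / [2, 5] / [6]
  Insert 2 (step 7): P = [1, 2, 4] / [3, 9] / [5] / [8];  Q = [1, 3, 4] / [2, 5] / [6] / [7]
  Insert 7 (step 8): P = [1, 2, 4, 7] / [3, 9] / [5] / [8];  Q = [1, 3, 4, 8] / [2, 5] / [6] / [7]
  Insert 6 (step 9): P = [1, 2, 4, 6] / [3, 7] / [5, 9] / [8];  Q = [1, 3, 4, 8] / [2, 5] / [6, 9] / [7]
Final shape: (4, 2, 2, 1).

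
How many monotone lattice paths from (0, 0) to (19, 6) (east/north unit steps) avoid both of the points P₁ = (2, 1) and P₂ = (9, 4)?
Number of paths = 74668

Inclusion–exclusion. Total paths: C(25, 19) = 177100. Through P₁: C(3, 2)·C(22, 17) = 79002. Through P₂: C(13, 9)·C(12, 10) = 47190. Since P₁ is strictly southwest of P₂, a monotone path through both must visit P₁ then P₂; paths through both = C(3, 2)·C(10, 7)·C(12, 10) = 23760. Avoid both = 177100 − 79002 − 47190 + 23760 = 74668.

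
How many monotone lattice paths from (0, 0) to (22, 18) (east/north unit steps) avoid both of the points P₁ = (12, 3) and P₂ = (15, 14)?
Number of paths = 86353239800

Inclusion–exclusion. Total paths: C(40, 22) = 113380261800. Through P₁: C(15, 12)·C(25, 10) = 1487285800. Through P₂: C(29, 15)·C(11, 7) = 25594390800. Since P₁ is strictly southwest of P₂, a monotone path through both must visit P₁ then P₂; paths through both = C(15, 12)·C(14, 3)·C(11, 7) = 54654600. Avoid both = 113380261800 − 1487285800 − 25594390800 + 54654600 = 86353239800.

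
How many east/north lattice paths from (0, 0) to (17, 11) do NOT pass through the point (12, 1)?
Number of paths = 21435141

Total paths from (0, 0) to (17, 11): C(28, 17) = 21474180. Paths through (12, 1): (paths (0, 0) → (12, 1)) × (paths (12, 1) → (17, 11)) = C(13, 12) · C(15, 5) = 13 · 3003 = 39039. Avoidance count = 21474180 − 39039 = 21435141.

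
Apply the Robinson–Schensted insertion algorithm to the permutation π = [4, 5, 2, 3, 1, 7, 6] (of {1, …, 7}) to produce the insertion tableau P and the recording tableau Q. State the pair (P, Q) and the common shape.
P = [1, 3, 6] / [2, 5, 7] / [4];  Q = [1, 2, 6] / [3, 4, 7] / [5];  common shape = (3, 3, 1)

Row-insert the values π_1, π_2, … into P one at a time, bumping the leftmost entry strictly greater than the inserted value down to the next row. The recording tableau Q records, in position (i, j), the step at which that cell was added to P.
  Insert 4 (step 1): P = [4];  Q = [1]
  Insert 5 (step 2): P = [4, 5];  Q = [1, 2]
  Insert 2 (step 3): P = [2, 5] / [4];  Q = [1, 2] / [3]
  Insert 3 (step 4): P = [2, 3] / [4, 5];  Q = [1, 2] / [3, 4]
  Insert 1 (step 5): P = [1, 3] / [2, 5] / [4];  Q = [1, 2] / [3, 4] / [5]
  Insert 7 (step 6): P = [1, 3, 7] / [2, 5] / [4];  Q = [1, 2, 6] / [3, 4] / [5]
  Insert 6 (step 7): P = [1, 3, 6] / [2, 5, 7] / [4];  Q = [1, 2, 6] / [3, 4, 7] / [5]
Final shape: (3, 3, 1).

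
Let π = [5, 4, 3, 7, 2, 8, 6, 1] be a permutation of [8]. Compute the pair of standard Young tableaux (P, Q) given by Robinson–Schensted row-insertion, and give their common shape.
P = [1, 6, 8] / [2, 7] / [3] / [4] / [5];  Q = [1, 4, 6] / [2, 7] / [3] / [5] / [8];  common shape = (3, 2, 1, 1, 1)

Row-insert the values π_1, π_2, … into P one at a time, bumping the leftmost entry strictly greater than the inserted value down to the next row. The recording tableau Q records, in position (i, j), the step at which that cell was added to P.
  Insert 5 (step 1): P = [5];  Q = [1]
  Insert 4 (step 2): P = [4] / [5];  Q = [1] / [2]
  Insert 3 (step 3): P = [3] / [4] / [5];  Q = [1] / [2] / [3]
  Insert 7 (step 4): P = [3, 7] / [4] / [5];  Q = [1, 4] / [2] / [3]
  Insert 2 (step 5): P = [2, 7] / [3] / [4] / [5];  Q = [1, 4] / [2] / [3] / [5]
  Insert 8 (step 6): P = [2, 7, 8] / [3] / [4] / [5];  Q = [1, 4, 6] / [2] / [3] / [5]
  Insert 6 (step 7): P = [2, 6, 8] / [3, 7] / [4] / [5];  Q = [1, 4, 6] / [2, 7] / [3] / [5]
  Insert 1 (step 8): P = [1, 6, 8] / [2, 7] / [3] / [4] / [5];  Q = [1, 4, 6] / [2, 7] / [3] / [5] / [8]
Final shape: (3, 2, 1, 1, 1).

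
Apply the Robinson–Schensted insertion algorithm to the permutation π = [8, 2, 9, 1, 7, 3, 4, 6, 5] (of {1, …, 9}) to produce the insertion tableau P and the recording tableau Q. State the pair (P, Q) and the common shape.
P = [1, 3, 4, 5] / [2, 6] / [7, 9] / [8];  Q = [1, 3, 7, 8] / [2, 5] / [4, 6] / [9];  common shape = (4, 2, 2, 1)

Row-insert the values π_1, π_2, … into P one at a time, bumping the leftmost entry strictly greater than the inserted value down to the next row. The recording tableau Q records, in position (i, j), the step at which that cell was added to P.
  Insert 8 (step 1): P = [8];  Q = [1]
  Insert 2 (step 2): P = [2] / [8];  Q = [1] / [2]
  Insert 9 (step 3): P = [2, 9] / [8];  Q = [1, 3] / [2]
  Insert 1 (step 4): P = [1, 9] / [2] / [8];  Q = [1, 3] / [2] / [4]
  Insert 7 (step 5): P = [1, 7] / [2, 9] / [8];  Q = [1, 3] / [2, 5] / [4]
  Insert 3 (step 6): P = [1, 3] / [2, 7] / [8, 9];  Q = [1, 3] / [2, 5] / [4, 6]
  Insert 4 (step 7): P = [1, 3, 4] / [2, 7] / [8, 9];  Q = [1, 3, 7] / [2, 5] / [4, 6]
  Insert 6 (step 8): P = [1, 3, 4, 6] / [2, 7] / [8, 9];  Q = [1, 3, 7, 8] / [2, 5] / [4, 6]
  Insert 5 (step 9): P = [1, 3, 4, 5] / [2, 6] / [7, 9] / [8];  Q = [1, 3, 7, 8] / [2, 5] / [4, 6] / [9]
Final shape: (4, 2, 2, 1).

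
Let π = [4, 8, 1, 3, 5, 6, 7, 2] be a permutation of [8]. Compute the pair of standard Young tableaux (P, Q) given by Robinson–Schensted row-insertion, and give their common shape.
P = [1, 2, 5, 6, 7] / [3, 8] / [4];  Q = [1, 2, 5, 6, 7] / [3, 4] / [8];  common shape = (5, 2, 1)

Row-insert the values π_1, π_2, … into P one at a time, bumping the leftmost entry strictly greater than the inserted value down to the next row. The recording tableau Q records, in position (i, j), the step at which that cell was added to P.
  Insert 4 (step 1): P = [4];  Q = [1]
  Insert 8 (step 2): P = [4, 8];  Q = [1, 2]
  Insert 1 (step 3): P = [1, 8] / [4];  Q = [1, 2] / [3]
  Insert 3 (step 4): P = [1, 3] / [4, 8];  Q = [1, 2] / [3, 4]
  Insert 5 (step 5): P = [1, 3, 5] / [4, 8];  Q = [1, 2, 5] / [3, 4]
  Insert 6 (step 6): P = [1, 3, 5, 6] / [4, 8];  Q = [1, 2, 5, 6] / [3, 4]
  Insert 7 (step 7): P = [1, 3, 5, 6, 7] / [4, 8];  Q = [1, 2, 5, 6, 7] / [3, 4]
  Insert 2 (step 8): P = [1, 2, 5, 6, 7] / [3, 8] / [4];  Q = [1, 2, 5, 6, 7] / [3, 4] / [8]
Final shape: (5, 2, 1).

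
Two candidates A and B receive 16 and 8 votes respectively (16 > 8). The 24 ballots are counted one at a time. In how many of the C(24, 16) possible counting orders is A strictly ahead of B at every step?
Strict-lead orderings = 245157

Total orderings of the 24 votes with 16 for A: C(24, 16) = 735471. By the Bertrand ballot formula (Cycle Lemma / reflection principle), the number of orderings in which A is strictly ahead of B throughout is (p − q)/(p + q) · C(p + q, p) = (16 − 8)/(16 + 8) · 735471 = 245157.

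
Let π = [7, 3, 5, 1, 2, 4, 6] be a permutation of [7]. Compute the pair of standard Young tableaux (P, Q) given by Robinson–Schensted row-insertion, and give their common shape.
P = [1, 2, 4, 6] / [3, 5] / [7];  Q = [1, 3, 6, 7] / [2, 5] / [4];  common shape = (4, 2, 1)

Row-insert the values π_1, π_2, … into P one at a time, bumping the leftmost entry strictly greater than the inserted value down to the next row. The recording tableau Q records, in position (i, j), the step at which that cell was added to P.
  Insert 7 (step 1): P = [7];  Q = [1]
  Insert 3 (step 2): P = [3] / [7];  Q = [1] / [2]
  Insert 5 (step 3): P = [3, 5] / [7];  Q = [1, 3] / [2]
  Insert 1 (step 4): P = [1, 5] / [3] / [7];  Q = [1, 3] / [2] / [4]
  Insert 2 (step 5): P = [1, 2] / [3, 5] / [7];  Q = [1, 3] / [2, 5] / [4]
  Insert 4 (step 6): P = [1, 2, 4] / [3, 5] / [7];  Q = [1, 3, 6] / [2, 5] / [4]
  Insert 6 (step 7): P = [1, 2, 4, 6] / [3, 5] / [7];  Q = [1, 3, 6, 7] / [2, 5] / [4]
Final shape: (4, 2, 1).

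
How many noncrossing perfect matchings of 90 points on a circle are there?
C_45 = 2257117854077248073253720

These noncrossing handshakes are counted by the Catalan number C_n = (1/(n + 1)) · C(2n, n). For n = 45: C_45 = (1/46) · C(90, 45) = 103827421287553411369671120/46 = 2257117854077248073253720.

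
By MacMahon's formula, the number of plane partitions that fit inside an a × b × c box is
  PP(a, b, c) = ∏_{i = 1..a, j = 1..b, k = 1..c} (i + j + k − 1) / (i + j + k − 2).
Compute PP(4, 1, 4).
PP(4, 1, 4) = 70

Evaluate the triple product over i = 1..4, j = 1..1, k = 1..4. The factors are (2/1) · (3/2) · (4/3) · (5/4) · (3/2) · (4/3) · (5/4) · (6/5) · … (16 factors total). The numerators and denominators telescope so the product is an integer; carrying out the multiplication exactly gives PP(4, 1, 4) = 70.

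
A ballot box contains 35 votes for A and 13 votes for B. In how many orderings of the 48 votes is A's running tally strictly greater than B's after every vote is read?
Strict-lead orderings = 88425447594

Total orderings of the 48 votes with 35 for A: C(48, 35) = 192928249296. By the Bertrand ballot formula (Cycle Lemma / reflection principle), the number of orderings in which A is strictly ahead of B throughout is (p − q)/(p + q) · C(p + q, p) = (35 − 13)/(35 + 13) · 192928249296 = 88425447594.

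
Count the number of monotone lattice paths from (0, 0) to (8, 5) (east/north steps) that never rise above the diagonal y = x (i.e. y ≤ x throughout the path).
Number of paths = 572

By the reflection principle (André's argument), the number of monotone paths to (8, 5) with n ≤ m that never go above y = x is C(13, 8) − C(13, 9) = 1287 − 715 = 572.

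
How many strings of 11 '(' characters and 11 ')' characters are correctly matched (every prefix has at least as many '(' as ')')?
C_11 = 58786

These balanced parentheses are counted by the Catalan number C_n = (1/(n + 1)) · C(2n, n). For n = 11: C_11 = (1/12) · C(22, 11) = 705432/12 = 58786.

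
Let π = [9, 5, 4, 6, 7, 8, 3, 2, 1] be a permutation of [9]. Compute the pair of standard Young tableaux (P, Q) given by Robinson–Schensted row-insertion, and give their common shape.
P = [1, 6, 7, 8] / [2] / [3] / [4] / [5] / [9];  Q = [1, 4, 5, 6] / [2] / [3] / [7] / [8] / [9];  common shape = (4, 1, 1, 1, 1, 1)

Row-insert the values π_1, π_2, … into P one at a time, bumping the leftmost entry strictly greater than the inserted value down to the next row. The recording tableau Q records, in position (i, j), the step at which that cell was added to P.
  Insert 9 (step 1): P = [9];  Q = [1]
  Insert 5 (step 2): P = [5] / [9];  Q = [1] / [2]
  Insert 4 (step 3): P = [4] / [5] / [9];  Q = [1] / [2] / [3]
  Insert 6 (step 4): P = [4, 6] / [5] / [9];  Q = [1, 4] / [2] / [3]
  Insert 7 (step 5): P = [4, 6, 7] / [5] / [9];  Q = [1, 4, 5] / [2] / [3]
  Insert 8 (step 6): P = [4, 6, 7, 8] / [5] / [9];  Q = [1, 4, 5, 6] / [2] / [3]
  Insert 3 (step 7): P = [3, 6, 7, 8] / [4] / [5] / [9];  Q = [1, 4, 5, 6] / [2] / [3] / [7]
  Insert 2 (step 8): P = [2, 6, 7, 8] / [3] / [4] / [5] / [9];  Q = [1, 4, 5, 6] / [2] / [3] / [7] / [8]
  Insert 1 (step 9): P = [1, 6, 7, 8] / [2] / [3] / [4] / [5] / [9];  Q = [1, 4, 5, 6] / [2] / [3] / [7] / [8] / [9]
Final shape: (4, 1, 1, 1, 1, 1).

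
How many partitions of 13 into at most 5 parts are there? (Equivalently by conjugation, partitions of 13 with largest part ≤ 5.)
p(13, parts ≤ 5) = 57

Partitions of 13 with all parts ≤ 5: 5+5+3, 5+5+2+1, 5+5+1+1+1, 5+4+4, 5+4+3+1, 5+4+2+2, 5+4+2+1+1, 5+4+1+1+1+1, 5+3+3+2, 5+3+3+1+1, 5+3+2+2+1, 5+3+2+1+1+1, 5+3+1+1+1+1+1, 5+2+2+2+2, 5+2+2+2+1+1, 5+2+2+1+1+1+1, 5+2+1+1+1+1+1+1, 5+1+1+1+1+1+1+1+1, 4+4+4+1, 4+4+3+2, 4+4+3+1+1, 4+4+2+2+1, 4+4+2+1+1+1, 4+4+1+1+1+1+1, 4+3+3+3, 4+3+3+2+1, 4+3+3+1+1+1, 4+3+2+2+2, 4+3+2+2+1+1, 4+3+2+1+1+1+1, … (57 total). Count = 57.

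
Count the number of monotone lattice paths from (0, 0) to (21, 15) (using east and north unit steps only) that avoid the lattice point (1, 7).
Number of paths = 5543037720

Total paths from (0, 0) to (21, 15): C(36, 21) = 5567902560. Paths through (1, 7): (paths (0, 0) → (1, 7)) × (paths (1, 7) → (21, 15)) = C(8, 1) · C(28, 20) = 8 · 3108105 = 24864840. Avoidance count = 5567902560 − 24864840 = 5543037720.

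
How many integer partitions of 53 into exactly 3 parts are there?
p(53, 3 parts) = 234

Partitions of n into exactly k parts are in bijection with partitions of n − k into at most k parts (subtract 1 from each part). So p(53, exactly 3) = p(50, parts ≤ 3). Computing via the recurrence p(m, j) = p(m, j−1) + p(m−j, j) gives 234.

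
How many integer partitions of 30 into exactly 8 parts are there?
p(30, 8 parts) = 638

Partitions of n into exactly k parts are in bijection with partitions of n − k into at most k parts (subtract 1 from each part). So p(30, exactly 8) = p(22, parts ≤ 8). Computing via the recurrence p(m, j) = p(m, j−1) + p(m−j, j) gives 638.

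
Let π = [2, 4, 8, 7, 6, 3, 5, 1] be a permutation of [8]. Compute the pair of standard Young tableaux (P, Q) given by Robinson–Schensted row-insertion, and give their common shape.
P = [1, 3, 5] / [2, 6] / [4] / [7] / [8];  Q = [1, 2, 3] / [4, 7] / [5] / [6] / [8];  common shape = (3, 2, 1, 1, 1)

Row-insert the values π_1, π_2, … into P one at a time, bumping the leftmost entry strictly greater than the inserted value down to the next row. The recording tableau Q records, in position (i, j), the step at which that cell was added to P.
  Insert 2 (step 1): P = [2];  Q = [1]
  Insert 4 (step 2): P = [2, 4];  Q = [1, 2]
  Insert 8 (step 3): P = [2, 4, 8];  Q = [1, 2, 3]
  Insert 7 (step 4): P = [2, 4, 7] / [8];  Q = [1, 2, 3] / [4]
  Insert 6 (step 5): P = [2, 4, 6] / [7] / [8];  Q = [1, 2, 3] / [4] / [5]
  Insert 3 (step 6): P = [2, 3, 6] / [4] / [7] / [8];  Q = [1, 2, 3] / [4] / [5] / [6]
  Insert 5 (step 7): P = [2, 3, 5] / [4, 6] / [7] / [8];  Q = [1, 2, 3] / [4, 7] / [5] / [6]
  Insert 1 (step 8): P = [1, 3, 5] / [2, 6] / [4] / [7] / [8];  Q = [1, 2, 3] / [4, 7] / [5] / [6] / [8]
Final shape: (3, 2, 1, 1, 1).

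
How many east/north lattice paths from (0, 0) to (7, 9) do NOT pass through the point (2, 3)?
Number of paths = 6820

Total paths from (0, 0) to (7, 9): C(16, 7) = 11440. Paths through (2, 3): (paths (0, 0) → (2, 3)) × (paths (2, 3) → (7, 9)) = C(5, 2) · C(11, 5) = 10 · 462 = 4620. Avoidance count = 11440 − 4620 = 6820.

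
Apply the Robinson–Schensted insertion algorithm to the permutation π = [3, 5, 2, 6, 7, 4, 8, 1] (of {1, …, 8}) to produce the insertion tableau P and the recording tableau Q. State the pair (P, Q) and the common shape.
P = [1, 4, 6, 7, 8] / [2, 5] / [3];  Q = [1, 2, 4, 5, 7] / [3, 6] / [8];  common shape = (5, 2, 1)

Row-insert the values π_1, π_2, … into P one at a time, bumping the leftmost entry strictly greater than the inserted value down to the next row. The recording tableau Q records, in position (i, j), the step at which that cell was added to P.
  Insert 3 (step 1): P = [3];  Q = [1]
  Insert 5 (step 2): P = [3, 5];  Q = [1, 2]
  Insert 2 (step 3): P = [2, 5] / [3];  Q = [1, 2] / [3]
  Insert 6 (step 4): P = [2, 5, 6] / [3];  Q = [1, 2, 4] / [3]
  Insert 7 (step 5): P = [2, 5, 6, 7] / [3];  Q = [1, 2, 4, 5] / [3]
  Insert 4 (step 6): P = [2, 4, 6, 7] / [3, 5];  Q = [1, 2, 4, 5] / [3, 6]
  Insert 8 (step 7): P = [2, 4, 6, 7, 8] / [3, 5];  Q = [1, 2, 4, 5, 7] / [3, 6]
  Insert 1 (step 8): P = [1, 4, 6, 7, 8] / [2, 5] / [3];  Q = [1, 2, 4, 5, 7] / [3, 6] / [8]
Final shape: (5, 2, 1).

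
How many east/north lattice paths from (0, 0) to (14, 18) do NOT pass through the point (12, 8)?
Number of paths = 463121580

Total paths from (0, 0) to (14, 18): C(32, 14) = 471435600. Paths through (12, 8): (paths (0, 0) → (12, 8)) × (paths (12, 8) → (14, 18)) = C(20, 12) · C(12, 2) = 125970 · 66 = 8314020. Avoidance count = 471435600 − 8314020 = 463121580.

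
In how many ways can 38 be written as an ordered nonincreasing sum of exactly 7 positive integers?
p(38, 7 parts) = 2093

Partitions of n into exactly k parts are in bijection with partitions of n − k into at most k parts (subtract 1 from each part). So p(38, exactly 7) = p(31, parts ≤ 7). Computing via the recurrence p(m, j) = p(m, j−1) + p(m−j, j) gives 2093.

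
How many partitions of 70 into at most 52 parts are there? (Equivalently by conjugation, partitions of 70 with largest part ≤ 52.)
p(70, parts ≤ 52) = 4086756

Use the recurrence p(n, m) = p(n, m−1) + p(n−m, m): either the largest part is < m (count p(n, m−1)) or the largest part is exactly m (remove one copy of m, count p(n−m, m)). With p(0, ·) = 1 this gives p(70, parts ≤ 52) = 4086756. (By conjugating Young diagrams, this also counts partitions of 70 into at most 52 parts.)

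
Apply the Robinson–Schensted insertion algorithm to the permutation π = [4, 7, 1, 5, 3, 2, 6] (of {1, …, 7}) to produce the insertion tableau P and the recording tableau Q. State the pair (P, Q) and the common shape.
P = [1, 2, 6] / [3, 5] / [4] / [7];  Q = [1, 2, 7] / [3, 4] / [5] / [6];  common shape = (3, 2, 1, 1)

Row-insert the values π_1, π_2, … into P one at a time, bumping the leftmost entry strictly greater than the inserted value down to the next row. The recording tableau Q records, in position (i, j), the step at which that cell was added to P.
  Insert 4 (step 1): P = [4];  Q = [1]
  Insert 7 (step 2): P = [4, 7];  Q = [1, 2]
  Insert 1 (step 3): P = [1, 7] / [4];  Q = [1, 2] / [3]
  Insert 5 (step 4): P = [1, 5] / [4, 7];  Q = [1, 2] / [3, 4]
  Insert 3 (step 5): P = [1, 3] / [4, 5] / [7];  Q = [1, 2] / [3, 4] / [5]
  Insert 2 (step 6): P = [1, 2] / [3, 5] / [4] / [7];  Q = [1, 2] / [3, 4] / [5] / [6]
  Insert 6 (step 7): P = [1, 2, 6] / [3, 5] / [4] / [7];  Q = [1, 2, 7] / [3, 4] / [5] / [6]
Final shape: (3, 2, 1, 1).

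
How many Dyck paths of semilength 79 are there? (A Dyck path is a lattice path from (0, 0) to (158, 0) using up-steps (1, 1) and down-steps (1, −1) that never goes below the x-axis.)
C_79 = 289450081175264899454283846029490767264392230

These Dyck paths are counted by the Catalan number C_n = (1/(n + 1)) · C(2n, n). For n = 79: C_79 = (1/80) · C(158, 79) = 23156006494021191956342707682359261381151378400/80 = 289450081175264899454283846029490767264392230.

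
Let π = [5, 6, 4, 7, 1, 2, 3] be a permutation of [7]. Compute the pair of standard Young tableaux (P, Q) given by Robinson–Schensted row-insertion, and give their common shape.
P = [1, 2, 3] / [4, 6, 7] / [5];  Q = [1, 2, 4] / [3, 6, 7] / [5];  common shape = (3, 3, 1)

Row-insert the values π_1, π_2, … into P one at a time, bumping the leftmost entry strictly greater than the inserted value down to the next row. The recording tableau Q records, in position (i, j), the step at which that cell was added to P.
  Insert 5 (step 1): P = [5];  Q = [1]
  Insert 6 (step 2): P = [5, 6];  Q = [1, 2]
  Insert 4 (step 3): P = [4, 6] / [5];  Q = [1, 2] / [3]
  Insert 7 (step 4): P = [4, 6, 7] / [5];  Q = [1, 2, 4] / [3]
  Insert 1 (step 5): P = [1, 6, 7] / [4] / [5];  Q = [1, 2, 4] / [3] / [5]
  Insert 2 (step 6): P = [1, 2, 7] / [4, 6] / [5];  Q = [1, 2, 4] / [3, 6] / [5]
  Insert 3 (step 7): P = [1, 2, 3] / [4, 6, 7] / [5];  Q = [1, 2, 4] / [3, 6, 7] / [5]
Final shape: (3, 3, 1).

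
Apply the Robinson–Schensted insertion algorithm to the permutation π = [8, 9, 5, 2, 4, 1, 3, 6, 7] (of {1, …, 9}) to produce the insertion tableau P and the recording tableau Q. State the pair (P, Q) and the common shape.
P = [1, 3, 6, 7] / [2, 4] / [5, 9] / [8];  Q = [1, 2, 8, 9] / [3, 5] / [4, 7] / [6];  common shape = (4, 2, 2, 1)

Row-insert the values π_1, π_2, … into P one at a time, bumping the leftmost entry strictly greater than the inserted value down to the next row. The recording tableau Q records, in position (i, j), the step at which that cell was added to P.
  Insert 8 (step 1): P = [8];  Q = [1]
  Insert 9 (step 2): P = [8, 9];  Q = [1, 2]
  Insert 5 (step 3): P = [5, 9] / [8];  Q = [1, 2] / [3]
  Insert 2 (step 4): P = [2, 9] / [5] / [8];  Q = [1, 2] / [3] / [4]
  Insert 4 (step 5): P = [2, 4] / [5, 9] / [8];  Q = [1, 2] / [3, 5] / [4]
  Insert 1 (step 6): P = [1, 4] / [2, 9] / [5] / [8];  Q = [1, 2] / [3, 5] / [4] / [6]
  Insert 3 (step 7): P = [1, 3] / [2, 4] / [5, 9] / [8];  Q = [1, 2] / [3, 5] / [4, 7] / [6]
  Insert 6 (step 8): P = [1, 3, 6] / [2, 4] / [5, 9] / [8];  Q = [1, 2, 8] / [3, 5] / [4, 7] / [6]
  Insert 7 (step 9): P = [1, 3, 6, 7] / [2, 4] / [5, 9] / [8];  Q = [1, 2, 8, 9] / [3, 5] / [4, 7] / [6]
Final shape: (4, 2, 2, 1).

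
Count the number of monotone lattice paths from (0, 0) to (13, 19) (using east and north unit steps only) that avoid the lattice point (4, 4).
Number of paths = 255848320

Total paths from (0, 0) to (13, 19): C(32, 13) = 347373600. Paths through (4, 4): (paths (0, 0) → (4, 4)) × (paths (4, 4) → (13, 19)) = C(8, 4) · C(24, 9) = 70 · 1307504 = 91525280. Avoidance count = 347373600 − 91525280 = 255848320.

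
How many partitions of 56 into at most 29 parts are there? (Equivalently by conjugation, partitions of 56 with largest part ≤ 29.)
p(56, parts ≤ 29) = 515091

Use the recurrence p(n, m) = p(n, m−1) + p(n−m, m): either the largest part is < m (count p(n, m−1)) or the largest part is exactly m (remove one copy of m, count p(n−m, m)). With p(0, ·) = 1 this gives p(56, parts ≤ 29) = 515091. (By conjugating Young diagrams, this also counts partitions of 56 into at most 29 parts.)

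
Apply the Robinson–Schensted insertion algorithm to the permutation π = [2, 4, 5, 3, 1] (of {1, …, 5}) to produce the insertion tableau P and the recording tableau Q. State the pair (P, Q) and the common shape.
P = [1, 3, 5] / [2] / [4];  Q = [1, 2, 3] / [4] / [5];  common shape = (3, 1, 1)

Row-insert the values π_1, π_2, … into P one at a time, bumping the leftmost entry strictly greater than the inserted value down to the next row. The recording tableau Q records, in position (i, j), the step at which that cell was added to P.
  Insert 2 (step 1): P = [2];  Q = [1]
  Insert 4 (step 2): P = [2, 4];  Q = [1, 2]
  Insert 5 (step 3): P = [2, 4, 5];  Q = [1, 2, 3]
  Insert 3 (step 4): P = [2, 3, 5] / [4];  Q = [1, 2, 3] / [4]
  Insert 1 (step 5): P = [1, 3, 5] / [2] / [4];  Q = [1, 2, 3] / [4] / [5]
Final shape: (3, 1, 1).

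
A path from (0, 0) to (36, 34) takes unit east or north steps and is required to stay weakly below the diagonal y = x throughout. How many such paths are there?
Number of paths = 8843512890953152230

By the reflection principle (André's argument), the number of monotone paths to (36, 34) with n ≤ m that never go above y = x is C(70, 36) − C(70, 37) = 109069992321755544170 − 100226479430802391940 = 8843512890953152230.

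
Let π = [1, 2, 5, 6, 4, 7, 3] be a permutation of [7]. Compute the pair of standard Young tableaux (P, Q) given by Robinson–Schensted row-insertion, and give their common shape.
P = [1, 2, 3, 6, 7] / [4] / [5];  Q = [1, 2, 3, 4, 6] / [5] / [7];  common shape = (5, 1, 1)

Row-insert the values π_1, π_2, … into P one at a time, bumping the leftmost entry strictly greater than the inserted value down to the next row. The recording tableau Q records, in position (i, j), the step at which that cell was added to P.
  Insert 1 (step 1): P = [1];  Q = [1]
  Insert 2 (step 2): P = [1, 2];  Q = [1, 2]
  Insert 5 (step 3): P = [1, 2, 5];  Q = [1, 2, 3]
  Insert 6 (step 4): P = [1, 2, 5, 6];  Q = [1, 2, 3, 4]
  Insert 4 (step 5): P = [1, 2, 4, 6] / [5];  Q = [1, 2, 3, 4] / [5]
  Insert 7 (step 6): P = [1, 2, 4, 6, 7] / [5];  Q = [1, 2, 3, 4, 6] / [5]
  Insert 3 (step 7): P = [1, 2, 3, 6, 7] / [4] / [5];  Q = [1, 2, 3, 4, 6] / [5] / [7]
Final shape: (5, 1, 1).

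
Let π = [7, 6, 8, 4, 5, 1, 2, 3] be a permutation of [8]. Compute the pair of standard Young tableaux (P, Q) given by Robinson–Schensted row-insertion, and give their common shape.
P = [1, 2, 3] / [4, 5] / [6, 8] / [7];  Q = [1, 3, 8] / [2, 5] / [4, 7] / [6];  common shape = (3, 2, 2, 1)

Row-insert the values π_1, π_2, … into P one at a time, bumping the leftmost entry strictly greater than the inserted value down to the next row. The recording tableau Q records, in position (i, j), the step at which that cell was added to P.
  Insert 7 (step 1): P = [7];  Q = [1]
  Insert 6 (step 2): P = [6] / [7];  Q = [1] / [2]
  Insert 8 (step 3): P = [6, 8] / [7];  Q = [1, 3] / [2]
  Insert 4 (step 4): P = [4, 8] / [6] / [7];  Q = [1, 3] / [2] / [4]
  Insert 5 (step 5): P = [4, 5] / [6, 8] / [7];  Q = [1, 3] / [2, 5] / [4]
  Insert 1 (step 6): P = [1, 5] / [4, 8] / [6] / [7];  Q = [1, 3] / [2, 5] / [4] / [6]
  Insert 2 (step 7): P = [1, 2] / [4, 5] / [6, 8] / [7];  Q = [1, 3] / [2, 5] / [4, 7] / [6]
  Insert 3 (step 8): P = [1, 2, 3] / [4, 5] / [6, 8] / [7];  Q = [1, 3, 8] / [2, 5] / [4, 7] / [6]
Final shape: (3, 2, 2, 1).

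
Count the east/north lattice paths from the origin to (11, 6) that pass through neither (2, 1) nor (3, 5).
Number of paths = 6001

Inclusion–exclusion. Total paths: C(17, 11) = 12376. Through P₁: C(3, 2)·C(14, 9) = 6006. Through P₂: C(8, 3)·C(9, 8) = 504. Since P₁ is strictly southwest of P₂, a monotone path through both must visit P₁ then P₂; paths through both = C(3, 2)·C(5, 1)·C(9, 8) = 135. Avoid both = 12376 − 6006 − 504 + 135 = 6001.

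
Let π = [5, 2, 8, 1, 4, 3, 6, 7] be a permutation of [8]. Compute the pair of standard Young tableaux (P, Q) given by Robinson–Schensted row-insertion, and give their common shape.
P = [1, 3, 6, 7] / [2, 4] / [5, 8];  Q = [1, 3, 7, 8] / [2, 5] / [4, 6];  common shape = (4, 2, 2)

Row-insert the values π_1, π_2, … into P one at a time, bumping the leftmost entry strictly greater than the inserted value down to the next row. The recording tableau Q records, in position (i, j), the step at which that cell was added to P.
  Insert 5 (step 1): P = [5];  Q = [1]
  Insert 2 (step 2): P = [2] / [5];  Q = [1] / [2]
  Insert 8 (step 3): P = [2, 8] / [5];  Q = [1, 3] / [2]
  Insert 1 (step 4): P = [1, 8] / [2] / [5];  Q = [1, 3] / [2] / [4]
  Insert 4 (step 5): P = [1, 4] / [2, 8] / [5];  Q = [1, 3] / [2, 5] / [4]
  Insert 3 (step 6): P = [1, 3] / [2, 4] / [5, 8];  Q = [1, 3] / [2, 5] / [4, 6]
  Insert 6 (step 7): P = [1, 3, 6] / [2, 4] / [5, 8];  Q = [1, 3, 7] / [2, 5] / [4, 6]
  Insert 7 (step 8): P = [1, 3, 6, 7] / [2, 4] / [5, 8];  Q = [1, 3, 7, 8] / [2, 5] / [4, 6]
Final shape: (4, 2, 2).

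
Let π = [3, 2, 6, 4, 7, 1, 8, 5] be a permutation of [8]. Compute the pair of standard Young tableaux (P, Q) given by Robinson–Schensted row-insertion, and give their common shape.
P = [1, 4, 5, 8] / [2, 6, 7] / [3];  Q = [1, 3, 5, 7] / [2, 4, 8] / [6];  common shape = (4, 3, 1)

Row-insert the values π_1, π_2, … into P one at a time, bumping the leftmost entry strictly greater than the inserted value down to the next row. The recording tableau Q records, in position (i, j), the step at which that cell was added to P.
  Insert 3 (step 1): P = [3];  Q = [1]
  Insert 2 (step 2): P = [2] / [3];  Q = [1] / [2]
  Insert 6 (step 3): P = [2, 6] / [3];  Q = [1, 3] / [2]
  Insert 4 (step 4): P = [2, 4] / [3, 6];  Q = [1, 3] / [2, 4]
  Insert 7 (step 5): P = [2, 4, 7] / [3, 6];  Q = [1, 3, 5] / [2, 4]
  Insert 1 (step 6): P = [1, 4, 7] / [2, 6] / [3];  Q = [1, 3, 5] / [2, 4] / [6]
  Insert 8 (step 7): P = [1, 4, 7, 8] / [2, 6] / [3];  Q = [1, 3, 5, 7] / [2, 4] / [6]
  Insert 5 (step 8): P = [1, 4, 5, 8] / [2, 6, 7] / [3];  Q = [1, 3, 5, 7] / [2, 4, 8] / [6]
Final shape: (4, 3, 1).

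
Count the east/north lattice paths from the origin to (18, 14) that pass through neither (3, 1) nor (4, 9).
Number of paths = 313771548

Inclusion–exclusion. Total paths: C(32, 18) = 471435600. Through P₁: C(4, 3)·C(28, 15) = 149768640. Through P₂: C(13, 4)·C(19, 14) = 8314020. Since P₁ is strictly southwest of P₂, a monotone path through both must visit P₁ then P₂; paths through both = C(4, 3)·C(9, 1)·C(19, 14) = 418608. Avoid both = 471435600 − 149768640 − 8314020 + 418608 = 313771548.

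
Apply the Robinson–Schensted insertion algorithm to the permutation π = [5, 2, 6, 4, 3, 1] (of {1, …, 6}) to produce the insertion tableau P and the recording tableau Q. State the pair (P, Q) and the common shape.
P = [1, 3] / [2, 6] / [4] / [5];  Q = [1, 3] / [2, 4] / [5] / [6];  common shape = (2, 2, 1, 1)

Row-insert the values π_1, π_2, … into P one at a time, bumping the leftmost entry strictly greater than the inserted value down to the next row. The recording tableau Q records, in position (i, j), the step at which that cell was added to P.
  Insert 5 (step 1): P = [5];  Q = [1]
  Insert 2 (step 2): P = [2] / [5];  Q = [1] / [2]
  Insert 6 (step 3): P = [2, 6] / [5];  Q = [1, 3] / [2]
  Insert 4 (step 4): P = [2, 4] / [5, 6];  Q = [1, 3] / [2, 4]
  Insert 3 (step 5): P = [2, 3] / [4, 6] / [5];  Q = [1, 3] / [2, 4] / [5]
  Insert 1 (step 6): P = [1, 3] / [2, 6] / [4] / [5];  Q = [1, 3] / [2, 4] / [5] / [6]
Final shape: (2, 2, 1, 1).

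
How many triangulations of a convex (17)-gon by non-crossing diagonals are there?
C_15 = 9694845

These polygon triangulations are counted by the Catalan number C_n = (1/(n + 1)) · C(2n, n). For n = 15: C_15 = (1/16) · C(30, 15) = 155117520/16 = 9694845.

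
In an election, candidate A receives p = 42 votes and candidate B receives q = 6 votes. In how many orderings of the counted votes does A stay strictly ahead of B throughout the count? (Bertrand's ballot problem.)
Strict-lead orderings = 9203634

Total orderings of the 48 votes with 42 for A: C(48, 42) = 12271512. By the Bertrand ballot formula (Cycle Lemma / reflection principle), the number of orderings in which A is strictly ahead of B throughout is (p − q)/(p + q) · C(p + q, p) = (42 − 6)/(42 + 6) · 12271512 = 9203634.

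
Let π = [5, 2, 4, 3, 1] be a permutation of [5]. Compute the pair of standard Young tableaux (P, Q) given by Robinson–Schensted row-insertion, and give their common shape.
P = [1, 3] / [2] / [4] / [5];  Q = [1, 3] / [2] / [4] / [5];  common shape = (2, 1, 1, 1)

Row-insert the values π_1, π_2, … into P one at a time, bumping the leftmost entry strictly greater than the inserted value down to the next row. The recording tableau Q records, in position (i, j), the step at which that cell was added to P.
  Insert 5 (step 1): P = [5];  Q = [1]
  Insert 2 (step 2): P = [2] / [5];  Q = [1] / [2]
  Insert 4 (step 3): P = [2, 4] / [5];  Q = [1, 3] / [2]
  Insert 3 (step 4): P = [2, 3] / [4] / [5];  Q = [1, 3] / [2] / [4]
  Insert 1 (step 5): P = [1, 3] / [2] / [4] / [5];  Q = [1, 3] / [2] / [4] / [5]
Final shape: (2, 1, 1, 1).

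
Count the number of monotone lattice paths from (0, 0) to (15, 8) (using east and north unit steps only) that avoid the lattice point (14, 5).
Number of paths = 443802

Total paths from (0, 0) to (15, 8): C(23, 15) = 490314. Paths through (14, 5): (paths (0, 0) → (14, 5)) × (paths (14, 5) → (15, 8)) = C(19, 14) · C(4, 1) = 11628 · 4 = 46512. Avoidance count = 490314 − 46512 = 443802.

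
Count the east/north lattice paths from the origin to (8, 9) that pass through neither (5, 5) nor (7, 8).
Number of paths = 7660

Inclusion–exclusion. Total paths: C(17, 8) = 24310. Through P₁: C(10, 5)·C(7, 3) = 8820. Through P₂: C(15, 7)·C(2, 1) = 12870. Since P₁ is strictly southwest of P₂, a monotone path through both must visit P₁ then P₂; paths through both = C(10, 5)·C(5, 2)·C(2, 1) = 5040. Avoid both = 24310 − 8820 − 12870 + 5040 = 7660.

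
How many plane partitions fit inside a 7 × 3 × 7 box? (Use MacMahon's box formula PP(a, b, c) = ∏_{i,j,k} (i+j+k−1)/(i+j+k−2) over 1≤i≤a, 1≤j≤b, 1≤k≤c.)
PP(7, 3, 7) = 877262100

Evaluate the triple product over i = 1..7, j = 1..3, k = 1..7. The factors are (2/1) · (3/2) · (4/3) · (5/4) · (6/5) · (7/6) · (8/7) · (3/2) · … (147 factors total). The numerators and denominators telescope so the product is an integer; carrying out the multiplication exactly gives PP(7, 3, 7) = 877262100.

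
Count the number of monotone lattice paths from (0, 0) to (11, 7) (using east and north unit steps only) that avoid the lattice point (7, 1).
Number of paths = 30144

Total paths from (0, 0) to (11, 7): C(18, 11) = 31824. Paths through (7, 1): (paths (0, 0) → (7, 1)) × (paths (7, 1) → (11, 7)) = C(8, 7) · C(10, 4) = 8 · 210 = 1680. Avoidance count = 31824 − 1680 = 30144.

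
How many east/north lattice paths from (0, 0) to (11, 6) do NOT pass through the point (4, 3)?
Number of paths = 8176

Total paths from (0, 0) to (11, 6): C(17, 11) = 12376. Paths through (4, 3): (paths (0, 0) → (4, 3)) × (paths (4, 3) → (11, 6)) = C(7, 4) · C(10, 7) = 35 · 120 = 4200. Avoidance count = 12376 − 4200 = 8176.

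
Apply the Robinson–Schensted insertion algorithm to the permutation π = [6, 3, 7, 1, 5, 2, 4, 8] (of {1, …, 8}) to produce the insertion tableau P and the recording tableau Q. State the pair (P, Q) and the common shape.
P = [1, 2, 4, 8] / [3, 5] / [6, 7];  Q = [1, 3, 7, 8] / [2, 5] / [4, 6];  common shape = (4, 2, 2)

Row-insert the values π_1, π_2, … into P one at a time, bumping the leftmost entry strictly greater than the inserted value down to the next row. The recording tableau Q records, in position (i, j), the step at which that cell was added to P.
  Insert 6 (step 1): P = [6];  Q = [1]
  Insert 3 (step 2): P = [3] / [6];  Q = [1] / [2]
  Insert 7 (step 3): P = [3, 7] / [6];  Q = [1, 3] / [2]
  Insert 1 (step 4): P = [1, 7] / [3] / [6];  Q = [1, 3] / [2] / [4]
  Insert 5 (step 5): P = [1, 5] / [3, 7] / [6];  Q = [1, 3] / [2, 5] / [4]
  Insert 2 (step 6): P = [1, 2] / [3, 5] / [6, 7];  Q = [1, 3] / [2, 5] / [4, 6]
  Insert 4 (step 7): P = [1, 2, 4] / [3, 5] / [6, 7];  Q = [1, 3, 7] / [2, 5] / [4, 6]
  Insert 8 (step 8): P = [1, 2, 4, 8] / [3, 5] / [6, 7];  Q = [1, 3, 7, 8] / [2, 5] / [4, 6]
Final shape: (4, 2, 2).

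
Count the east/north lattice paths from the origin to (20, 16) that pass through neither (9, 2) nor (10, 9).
Number of paths = 5274704886

Inclusion–exclusion. Total paths: C(36, 20) = 7307872110. Through P₁: C(11, 9)·C(25, 11) = 245157000. Through P₂: C(19, 10)·C(17, 10) = 1796567344. Since P₁ is strictly southwest of P₂, a monotone path through both must visit P₁ then P₂; paths through both = C(11, 9)·C(8, 1)·C(17, 10) = 8557120. Avoid both = 7307872110 − 245157000 − 1796567344 + 8557120 = 5274704886.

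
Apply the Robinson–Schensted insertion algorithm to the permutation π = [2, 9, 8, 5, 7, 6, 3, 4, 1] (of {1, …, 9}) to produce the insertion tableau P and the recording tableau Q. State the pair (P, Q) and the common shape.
P = [1, 3, 4] / [2, 6] / [5] / [7] / [8] / [9];  Q = [1, 2, 5] / [3, 8] / [4] / [6] / [7] / [9];  common shape = (3, 2, 1, 1, 1, 1)

Row-insert the values π_1, π_2, … into P one at a time, bumping the leftmost entry strictly greater than the inserted value down to the next row. The recording tableau Q records, in position (i, j), the step at which that cell was added to P.
  Insert 2 (step 1): P = [2];  Q = [1]
  Insert 9 (step 2): P = [2, 9];  Q = [1, 2]
  Insert 8 (step 3): P = [2, 8] / [9];  Q = [1, 2] / [3]
  Insert 5 (step 4): P = [2, 5] / [8] / [9];  Q = [1, 2] / [3] / [4]
  Insert 7 (step 5): P = [2, 5, 7] / [8] / [9];  Q = [1, 2, 5] / [3] / [4]
  Insert 6 (step 6): P = [2, 5, 6] / [7] / [8] / [9];  Q = [1, 2, 5] / [3] / [4] / [6]
  Insert 3 (step 7): P = [2, 3, 6] / [5] / [7] / [8] / [9];  Q = [1, 2, 5] / [3] / [4] / [6] / [7]
  Insert 4 (step 8): P = [2, 3, 4] / [5, 6] / [7] / [8] / [9];  Q = [1, 2, 5] / [3, 8] / [4] / [6] / [7]
  Insert 1 (step 9): P = [1, 3, 4] / [2, 6] / [5] / [7] / [8] / [9];  Q = [1, 2, 5] / [3, 8] / [4] / [6] / [7] / [9]
Final shape: (3, 2, 1, 1, 1, 1).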